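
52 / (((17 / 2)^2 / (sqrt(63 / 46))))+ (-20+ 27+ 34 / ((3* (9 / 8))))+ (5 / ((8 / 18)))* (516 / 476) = 312* sqrt(322) / 6647+ 376171 / 12852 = 30.11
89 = 89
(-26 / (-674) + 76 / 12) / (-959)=-6442 / 969549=-0.01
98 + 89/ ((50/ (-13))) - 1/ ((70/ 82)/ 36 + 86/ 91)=480327103/ 6506050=73.83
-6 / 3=-2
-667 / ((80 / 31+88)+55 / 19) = -392863 / 55057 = -7.14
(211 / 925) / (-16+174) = 0.00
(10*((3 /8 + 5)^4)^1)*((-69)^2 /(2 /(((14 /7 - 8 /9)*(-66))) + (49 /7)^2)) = 4476150679275 /5516288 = 811442.53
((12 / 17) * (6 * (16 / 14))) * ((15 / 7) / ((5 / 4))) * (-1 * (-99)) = 684288 / 833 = 821.47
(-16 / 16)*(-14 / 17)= 14 / 17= 0.82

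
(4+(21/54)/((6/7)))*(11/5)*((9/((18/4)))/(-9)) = -5291/2430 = -2.18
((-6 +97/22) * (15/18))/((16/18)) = -525/352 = -1.49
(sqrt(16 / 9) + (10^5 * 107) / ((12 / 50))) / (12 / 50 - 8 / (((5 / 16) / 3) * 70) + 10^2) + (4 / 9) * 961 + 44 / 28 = 9839996723 / 21861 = 450116.50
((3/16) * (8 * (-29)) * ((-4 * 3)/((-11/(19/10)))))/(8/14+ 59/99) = -312417/4045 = -77.24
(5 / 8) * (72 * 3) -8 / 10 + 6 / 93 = 20811 / 155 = 134.26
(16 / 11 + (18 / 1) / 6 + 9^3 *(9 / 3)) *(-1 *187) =-409802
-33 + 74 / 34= -30.82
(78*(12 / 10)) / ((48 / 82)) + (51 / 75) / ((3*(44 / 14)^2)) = 5805203 / 36300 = 159.92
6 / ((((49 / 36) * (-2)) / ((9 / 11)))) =-972 / 539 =-1.80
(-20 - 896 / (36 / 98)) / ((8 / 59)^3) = -1136362007 / 1152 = -986425.35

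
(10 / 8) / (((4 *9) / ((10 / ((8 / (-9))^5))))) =-164025 / 262144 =-0.63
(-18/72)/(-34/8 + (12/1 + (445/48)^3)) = -0.00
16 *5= 80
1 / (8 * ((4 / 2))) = 1 / 16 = 0.06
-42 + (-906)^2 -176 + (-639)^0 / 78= 64008205 / 78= 820618.01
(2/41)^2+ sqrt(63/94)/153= 4/1681+ sqrt(658)/4794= 0.01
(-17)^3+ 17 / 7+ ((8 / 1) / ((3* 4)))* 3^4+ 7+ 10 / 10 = -33940 / 7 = -4848.57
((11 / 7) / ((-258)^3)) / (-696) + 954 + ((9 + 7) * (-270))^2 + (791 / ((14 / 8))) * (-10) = 1561172521195598987 / 83669350464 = 18658834.00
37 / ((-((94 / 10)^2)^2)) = -23125 / 4879681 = -0.00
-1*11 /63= -11 /63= -0.17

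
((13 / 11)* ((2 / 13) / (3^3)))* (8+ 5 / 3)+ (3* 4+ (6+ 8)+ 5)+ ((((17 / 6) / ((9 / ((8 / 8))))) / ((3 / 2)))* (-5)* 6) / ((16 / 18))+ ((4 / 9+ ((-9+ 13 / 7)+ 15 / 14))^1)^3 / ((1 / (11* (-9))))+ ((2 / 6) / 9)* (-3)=4798095751 / 271656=17662.40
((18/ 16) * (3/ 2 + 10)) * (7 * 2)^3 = 71001/ 2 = 35500.50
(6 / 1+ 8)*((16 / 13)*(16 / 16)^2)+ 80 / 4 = 484 / 13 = 37.23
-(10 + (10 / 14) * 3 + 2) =-99 / 7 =-14.14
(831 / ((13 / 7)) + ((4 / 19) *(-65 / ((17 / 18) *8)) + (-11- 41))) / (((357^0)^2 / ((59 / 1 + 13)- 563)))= -811592558 / 4199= -193282.34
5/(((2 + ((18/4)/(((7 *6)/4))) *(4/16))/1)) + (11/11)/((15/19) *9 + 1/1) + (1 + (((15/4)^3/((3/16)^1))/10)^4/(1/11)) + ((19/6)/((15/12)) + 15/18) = 1921131913639579/279121920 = 6882769.77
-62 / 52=-1.19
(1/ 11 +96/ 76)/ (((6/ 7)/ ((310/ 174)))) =307055/ 109098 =2.81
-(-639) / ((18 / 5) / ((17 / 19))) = 6035 / 38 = 158.82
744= 744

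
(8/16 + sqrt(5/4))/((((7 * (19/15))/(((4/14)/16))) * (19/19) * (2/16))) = 15/1862 + 15 * sqrt(5)/1862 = 0.03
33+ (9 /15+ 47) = 403 /5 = 80.60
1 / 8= 0.12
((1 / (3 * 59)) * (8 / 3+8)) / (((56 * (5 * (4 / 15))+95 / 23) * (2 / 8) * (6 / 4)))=5888 / 2887047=0.00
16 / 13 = 1.23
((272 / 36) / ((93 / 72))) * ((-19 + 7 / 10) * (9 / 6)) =-24888 / 155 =-160.57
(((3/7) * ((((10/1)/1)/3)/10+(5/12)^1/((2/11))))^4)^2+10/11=641286091/184549376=3.47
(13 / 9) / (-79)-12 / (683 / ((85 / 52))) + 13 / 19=0.64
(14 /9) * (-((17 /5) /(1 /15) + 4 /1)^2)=-42350 /9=-4705.56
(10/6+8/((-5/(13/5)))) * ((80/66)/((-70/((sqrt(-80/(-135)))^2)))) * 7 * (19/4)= 5168/6075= 0.85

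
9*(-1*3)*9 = -243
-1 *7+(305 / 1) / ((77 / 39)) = 11356 / 77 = 147.48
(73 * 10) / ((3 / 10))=7300 / 3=2433.33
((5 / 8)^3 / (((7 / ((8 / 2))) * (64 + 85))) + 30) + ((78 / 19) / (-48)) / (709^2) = 38253850458111 / 1275088560256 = 30.00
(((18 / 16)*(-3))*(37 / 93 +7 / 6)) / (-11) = 2619 / 5456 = 0.48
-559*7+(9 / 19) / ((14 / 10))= -520384 / 133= -3912.66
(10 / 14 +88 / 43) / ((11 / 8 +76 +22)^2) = 17728 / 63413175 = 0.00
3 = 3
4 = 4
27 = 27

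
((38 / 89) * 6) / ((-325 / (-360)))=16416 / 5785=2.84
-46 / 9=-5.11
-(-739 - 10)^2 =-561001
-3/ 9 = -1/ 3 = -0.33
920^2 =846400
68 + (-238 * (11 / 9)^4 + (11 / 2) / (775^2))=-3649889940329 / 7881401250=-463.10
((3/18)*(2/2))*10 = 5/3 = 1.67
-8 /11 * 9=-72 /11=-6.55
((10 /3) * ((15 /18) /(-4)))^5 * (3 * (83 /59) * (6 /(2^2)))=-810546875 /792778752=-1.02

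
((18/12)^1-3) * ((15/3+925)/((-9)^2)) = -155/9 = -17.22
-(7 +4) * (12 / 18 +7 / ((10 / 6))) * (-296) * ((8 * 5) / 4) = 475376 / 3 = 158458.67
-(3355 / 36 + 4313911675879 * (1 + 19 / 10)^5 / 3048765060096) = -116896081758521874971 / 304876506009600000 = -383.42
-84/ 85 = -0.99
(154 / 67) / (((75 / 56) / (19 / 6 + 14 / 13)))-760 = -147513728 / 195975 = -752.72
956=956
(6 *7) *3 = 126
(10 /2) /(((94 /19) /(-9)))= -9.10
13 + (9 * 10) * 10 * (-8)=-7187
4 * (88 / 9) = 352 / 9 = 39.11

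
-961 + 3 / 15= -4804 / 5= -960.80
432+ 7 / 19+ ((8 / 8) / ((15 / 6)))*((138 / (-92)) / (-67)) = 2752082 / 6365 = 432.38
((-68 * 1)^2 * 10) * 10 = 462400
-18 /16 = -9 /8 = -1.12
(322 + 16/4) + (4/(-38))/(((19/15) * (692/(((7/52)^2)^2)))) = 297724294803281/913264708096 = 326.00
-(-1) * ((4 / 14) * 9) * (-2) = -36 / 7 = -5.14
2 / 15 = 0.13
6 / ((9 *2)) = 1 / 3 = 0.33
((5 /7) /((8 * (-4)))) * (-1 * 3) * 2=15 /112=0.13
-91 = -91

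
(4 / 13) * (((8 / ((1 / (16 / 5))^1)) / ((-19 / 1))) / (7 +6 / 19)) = -512 / 9035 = -0.06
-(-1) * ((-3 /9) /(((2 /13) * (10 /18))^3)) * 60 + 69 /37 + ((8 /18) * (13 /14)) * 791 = -527870779 /16650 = -31703.95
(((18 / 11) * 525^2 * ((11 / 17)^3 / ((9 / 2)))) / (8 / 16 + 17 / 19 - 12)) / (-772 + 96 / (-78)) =181046250 / 54676777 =3.31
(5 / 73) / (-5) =-1 / 73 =-0.01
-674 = -674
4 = 4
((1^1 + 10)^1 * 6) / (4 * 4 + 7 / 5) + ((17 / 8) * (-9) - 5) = -4717 / 232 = -20.33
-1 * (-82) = 82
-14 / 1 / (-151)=14 / 151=0.09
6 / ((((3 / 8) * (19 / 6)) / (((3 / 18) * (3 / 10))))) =24 / 95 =0.25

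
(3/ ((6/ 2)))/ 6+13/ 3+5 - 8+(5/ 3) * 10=109/ 6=18.17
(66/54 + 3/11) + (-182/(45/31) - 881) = -497417/495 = -1004.88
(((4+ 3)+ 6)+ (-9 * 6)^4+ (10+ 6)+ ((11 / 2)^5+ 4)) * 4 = 34032487.38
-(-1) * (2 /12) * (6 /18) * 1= 1 /18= 0.06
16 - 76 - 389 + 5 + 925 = 481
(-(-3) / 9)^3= 1 / 27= 0.04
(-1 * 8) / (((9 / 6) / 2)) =-32 / 3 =-10.67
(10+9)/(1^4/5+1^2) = 95/6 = 15.83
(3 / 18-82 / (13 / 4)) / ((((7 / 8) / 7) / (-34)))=265880 / 39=6817.44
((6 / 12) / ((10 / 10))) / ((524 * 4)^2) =1 / 8786432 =0.00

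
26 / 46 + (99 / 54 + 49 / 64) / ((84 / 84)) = 13973 / 4416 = 3.16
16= 16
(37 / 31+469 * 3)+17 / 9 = 393413 / 279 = 1410.08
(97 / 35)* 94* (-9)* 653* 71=-3804640506 / 35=-108704014.46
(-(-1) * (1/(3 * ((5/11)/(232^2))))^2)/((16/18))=43817472512/25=1752698900.48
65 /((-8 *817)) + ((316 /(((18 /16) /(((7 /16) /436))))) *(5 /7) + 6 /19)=3251879 /6411816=0.51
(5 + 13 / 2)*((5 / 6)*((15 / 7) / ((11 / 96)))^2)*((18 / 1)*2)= 120659.81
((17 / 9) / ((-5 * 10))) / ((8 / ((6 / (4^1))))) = -17 / 2400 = -0.01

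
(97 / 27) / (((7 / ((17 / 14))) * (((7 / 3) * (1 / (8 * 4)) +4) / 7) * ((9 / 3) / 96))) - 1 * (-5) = 56909 / 1449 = 39.27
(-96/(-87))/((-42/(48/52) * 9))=-64/23751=-0.00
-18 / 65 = -0.28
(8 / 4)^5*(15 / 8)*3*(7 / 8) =315 / 2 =157.50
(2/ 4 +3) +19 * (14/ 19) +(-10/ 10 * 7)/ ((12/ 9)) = 49/ 4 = 12.25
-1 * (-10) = 10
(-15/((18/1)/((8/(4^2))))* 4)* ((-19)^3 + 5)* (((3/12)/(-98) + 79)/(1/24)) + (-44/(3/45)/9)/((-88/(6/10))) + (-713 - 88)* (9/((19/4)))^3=14554415770023/672182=21652492.58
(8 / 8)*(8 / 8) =1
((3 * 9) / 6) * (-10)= -45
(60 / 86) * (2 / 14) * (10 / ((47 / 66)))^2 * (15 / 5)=39204000 / 664909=58.96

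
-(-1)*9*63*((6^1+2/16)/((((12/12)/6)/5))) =416745/4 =104186.25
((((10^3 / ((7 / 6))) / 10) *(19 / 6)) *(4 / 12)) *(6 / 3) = 3800 / 21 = 180.95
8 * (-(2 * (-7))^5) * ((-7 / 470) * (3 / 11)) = -45177216 / 2585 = -17476.68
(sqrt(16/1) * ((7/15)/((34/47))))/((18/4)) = 1316/2295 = 0.57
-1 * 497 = -497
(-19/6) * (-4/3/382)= 19/1719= 0.01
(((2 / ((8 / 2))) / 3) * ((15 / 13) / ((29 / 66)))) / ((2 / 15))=2475 / 754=3.28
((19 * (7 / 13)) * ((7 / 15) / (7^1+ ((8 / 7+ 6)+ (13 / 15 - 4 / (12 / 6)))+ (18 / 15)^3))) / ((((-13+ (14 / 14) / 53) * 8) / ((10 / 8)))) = -43175125 / 11072242688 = -0.00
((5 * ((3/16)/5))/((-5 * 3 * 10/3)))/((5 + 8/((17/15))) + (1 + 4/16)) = -51/181000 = -0.00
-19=-19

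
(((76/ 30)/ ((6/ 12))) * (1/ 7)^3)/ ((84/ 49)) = 19/ 2205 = 0.01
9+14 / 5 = 59 / 5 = 11.80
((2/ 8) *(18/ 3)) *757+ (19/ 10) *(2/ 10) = 28397/ 25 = 1135.88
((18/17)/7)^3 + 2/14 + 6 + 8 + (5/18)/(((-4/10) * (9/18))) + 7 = 599299369/30332862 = 19.76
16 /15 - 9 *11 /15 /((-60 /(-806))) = -13139 /150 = -87.59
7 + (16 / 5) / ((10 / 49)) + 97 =2992 / 25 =119.68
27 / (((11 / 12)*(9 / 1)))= 36 / 11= 3.27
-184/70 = -92/35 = -2.63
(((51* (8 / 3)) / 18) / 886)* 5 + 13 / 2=52171 / 7974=6.54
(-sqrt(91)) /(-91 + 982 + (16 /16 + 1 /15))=-15* sqrt(91) /13381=-0.01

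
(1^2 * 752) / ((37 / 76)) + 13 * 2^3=61000 / 37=1648.65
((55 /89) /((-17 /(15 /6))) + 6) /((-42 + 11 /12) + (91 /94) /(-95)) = -479031990 /3331309783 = -0.14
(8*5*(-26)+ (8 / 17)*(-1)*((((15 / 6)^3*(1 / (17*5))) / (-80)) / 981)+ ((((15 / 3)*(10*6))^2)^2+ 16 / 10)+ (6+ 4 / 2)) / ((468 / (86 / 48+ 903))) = 797869070879161192991 / 50949969408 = 15659853777.14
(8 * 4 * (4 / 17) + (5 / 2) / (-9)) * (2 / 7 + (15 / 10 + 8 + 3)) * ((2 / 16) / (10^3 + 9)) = 56743 / 4940064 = 0.01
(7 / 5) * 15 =21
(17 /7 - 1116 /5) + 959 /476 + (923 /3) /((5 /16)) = 1093529 /1428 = 765.78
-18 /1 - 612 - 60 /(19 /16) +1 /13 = -168071 /247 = -680.45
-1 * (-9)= 9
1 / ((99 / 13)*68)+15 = 100993 / 6732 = 15.00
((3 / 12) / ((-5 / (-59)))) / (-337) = -59 / 6740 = -0.01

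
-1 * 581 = -581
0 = 0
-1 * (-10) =10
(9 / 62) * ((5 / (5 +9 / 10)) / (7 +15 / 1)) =225 / 40238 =0.01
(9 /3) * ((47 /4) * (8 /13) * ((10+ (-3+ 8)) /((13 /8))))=33840 /169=200.24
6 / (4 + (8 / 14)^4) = 7203 / 4930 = 1.46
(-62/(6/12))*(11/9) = -1364/9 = -151.56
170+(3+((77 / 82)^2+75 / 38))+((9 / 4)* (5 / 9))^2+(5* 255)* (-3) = -1864001969 / 511024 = -3647.58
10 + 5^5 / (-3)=-3095 / 3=-1031.67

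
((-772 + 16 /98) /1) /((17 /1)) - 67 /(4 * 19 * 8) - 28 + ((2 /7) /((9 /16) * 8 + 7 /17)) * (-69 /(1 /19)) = -12667673717 /84579488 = -149.77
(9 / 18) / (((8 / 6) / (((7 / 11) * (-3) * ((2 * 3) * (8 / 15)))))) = -126 / 55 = -2.29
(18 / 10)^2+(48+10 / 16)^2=3788209 / 1600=2367.63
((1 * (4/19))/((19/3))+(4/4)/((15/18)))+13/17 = 61307/30685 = 2.00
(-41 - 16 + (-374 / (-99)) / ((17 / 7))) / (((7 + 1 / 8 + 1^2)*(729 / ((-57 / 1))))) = 75848 / 142155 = 0.53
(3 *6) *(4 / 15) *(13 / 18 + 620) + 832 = 57172 / 15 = 3811.47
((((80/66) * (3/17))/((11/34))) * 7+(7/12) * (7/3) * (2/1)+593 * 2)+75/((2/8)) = 3252517/2178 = 1493.35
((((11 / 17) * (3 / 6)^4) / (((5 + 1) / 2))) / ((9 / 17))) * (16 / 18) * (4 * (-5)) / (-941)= 110 / 228663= 0.00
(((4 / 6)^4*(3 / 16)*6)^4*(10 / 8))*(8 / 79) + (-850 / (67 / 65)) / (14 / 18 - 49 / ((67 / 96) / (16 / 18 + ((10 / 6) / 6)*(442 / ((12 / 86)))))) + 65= 418851641192945 / 6442519093479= 65.01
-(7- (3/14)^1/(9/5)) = -289/42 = -6.88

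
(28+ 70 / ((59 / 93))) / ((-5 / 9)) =-73458 / 295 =-249.01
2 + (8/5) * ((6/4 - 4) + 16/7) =58/35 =1.66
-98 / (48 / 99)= -1617 / 8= -202.12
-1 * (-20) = 20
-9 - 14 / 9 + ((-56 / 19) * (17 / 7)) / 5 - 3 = -12814 / 855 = -14.99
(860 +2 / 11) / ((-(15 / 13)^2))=-533026 / 825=-646.09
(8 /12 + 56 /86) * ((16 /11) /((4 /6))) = 1360 /473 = 2.88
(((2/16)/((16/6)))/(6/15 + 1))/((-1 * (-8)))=15/3584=0.00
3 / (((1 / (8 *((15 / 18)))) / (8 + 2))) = 200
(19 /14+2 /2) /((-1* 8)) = -33 /112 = -0.29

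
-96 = -96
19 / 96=0.20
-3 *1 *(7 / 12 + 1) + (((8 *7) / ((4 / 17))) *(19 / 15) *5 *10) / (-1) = -180937 / 12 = -15078.08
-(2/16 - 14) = 111/8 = 13.88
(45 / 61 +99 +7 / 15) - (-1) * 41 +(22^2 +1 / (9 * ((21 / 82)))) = 36064916 / 57645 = 625.64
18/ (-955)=-18/ 955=-0.02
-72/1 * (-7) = 504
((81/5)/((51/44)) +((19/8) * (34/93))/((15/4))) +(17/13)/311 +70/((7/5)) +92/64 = 100711649399/1534075920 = 65.65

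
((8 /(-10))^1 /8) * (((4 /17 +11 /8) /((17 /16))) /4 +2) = -275 /1156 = -0.24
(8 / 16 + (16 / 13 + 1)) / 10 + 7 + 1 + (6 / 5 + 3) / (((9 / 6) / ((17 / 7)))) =15.07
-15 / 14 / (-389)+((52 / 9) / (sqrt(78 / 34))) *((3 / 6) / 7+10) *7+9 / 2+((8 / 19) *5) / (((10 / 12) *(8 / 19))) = 28599 / 2723+94 *sqrt(663) / 9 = 279.43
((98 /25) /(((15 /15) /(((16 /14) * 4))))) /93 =448 /2325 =0.19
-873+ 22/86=-37528/43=-872.74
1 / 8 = 0.12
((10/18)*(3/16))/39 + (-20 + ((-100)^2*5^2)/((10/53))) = 2480362565/1872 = 1324980.00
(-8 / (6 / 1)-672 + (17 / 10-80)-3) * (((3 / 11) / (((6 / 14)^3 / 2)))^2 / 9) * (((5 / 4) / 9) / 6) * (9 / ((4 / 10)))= -13317278555 / 6351048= -2096.86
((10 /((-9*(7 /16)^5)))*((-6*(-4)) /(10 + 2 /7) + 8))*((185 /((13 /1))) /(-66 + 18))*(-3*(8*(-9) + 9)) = 3758489600 /93639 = 40138.08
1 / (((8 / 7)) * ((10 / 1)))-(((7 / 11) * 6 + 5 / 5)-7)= 2.27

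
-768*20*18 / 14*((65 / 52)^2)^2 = -337500 / 7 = -48214.29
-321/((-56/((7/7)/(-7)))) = -321/392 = -0.82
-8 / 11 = -0.73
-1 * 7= -7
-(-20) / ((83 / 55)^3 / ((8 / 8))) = 3327500 / 571787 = 5.82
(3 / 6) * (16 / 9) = 8 / 9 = 0.89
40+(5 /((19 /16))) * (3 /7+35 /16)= 6785 /133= 51.02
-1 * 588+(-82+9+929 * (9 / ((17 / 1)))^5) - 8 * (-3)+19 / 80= -67940413757 / 113588560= -598.13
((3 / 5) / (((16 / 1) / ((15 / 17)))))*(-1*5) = -45 / 272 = -0.17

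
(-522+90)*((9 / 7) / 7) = -3888 / 49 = -79.35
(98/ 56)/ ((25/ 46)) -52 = -2439/ 50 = -48.78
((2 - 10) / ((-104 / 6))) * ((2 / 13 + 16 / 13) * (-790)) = -85320 / 169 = -504.85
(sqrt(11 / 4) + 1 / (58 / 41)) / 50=41 / 2900 + sqrt(11) / 100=0.05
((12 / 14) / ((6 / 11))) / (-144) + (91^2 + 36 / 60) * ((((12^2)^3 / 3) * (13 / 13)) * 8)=332354065268681 / 5040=65943266918.39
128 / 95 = 1.35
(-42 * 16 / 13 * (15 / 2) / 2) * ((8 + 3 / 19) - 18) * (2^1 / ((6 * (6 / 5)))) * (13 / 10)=13090 / 19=688.95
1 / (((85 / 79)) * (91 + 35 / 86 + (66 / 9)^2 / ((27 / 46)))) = 1650942 / 325118795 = 0.01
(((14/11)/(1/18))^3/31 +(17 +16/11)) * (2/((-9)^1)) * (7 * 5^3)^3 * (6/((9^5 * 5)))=-8984703317187500/7309262367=-1229221.62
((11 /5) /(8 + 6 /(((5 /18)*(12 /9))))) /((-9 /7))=-7 /99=-0.07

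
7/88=0.08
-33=-33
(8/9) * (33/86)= 44/129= 0.34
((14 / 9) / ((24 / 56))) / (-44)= -49 / 594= -0.08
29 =29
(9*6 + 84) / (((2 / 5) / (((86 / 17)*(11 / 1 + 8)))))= 563730 / 17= 33160.59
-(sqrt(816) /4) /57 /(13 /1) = -sqrt(51) /741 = -0.01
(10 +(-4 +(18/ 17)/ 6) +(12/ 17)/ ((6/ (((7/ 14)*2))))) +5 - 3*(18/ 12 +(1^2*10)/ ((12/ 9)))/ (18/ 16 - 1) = -204.71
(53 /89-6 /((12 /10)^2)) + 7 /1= 1831 /534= 3.43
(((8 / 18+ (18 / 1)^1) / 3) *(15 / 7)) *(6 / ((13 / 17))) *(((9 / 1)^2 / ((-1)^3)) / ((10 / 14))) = -152388 / 13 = -11722.15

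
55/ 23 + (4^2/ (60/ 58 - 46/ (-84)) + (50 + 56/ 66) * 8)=613254001/ 1462593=419.29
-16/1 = -16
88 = 88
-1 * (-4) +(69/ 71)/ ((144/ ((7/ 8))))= 109217/ 27264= 4.01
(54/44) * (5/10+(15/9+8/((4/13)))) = 1521/44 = 34.57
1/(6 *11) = 1/66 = 0.02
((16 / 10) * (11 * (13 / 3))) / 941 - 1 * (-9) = 128179 / 14115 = 9.08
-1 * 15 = -15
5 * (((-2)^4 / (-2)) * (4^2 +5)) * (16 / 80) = -168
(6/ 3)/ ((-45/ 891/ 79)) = -15642/ 5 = -3128.40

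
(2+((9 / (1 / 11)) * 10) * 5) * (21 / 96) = 1083.25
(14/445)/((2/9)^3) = 5103/1780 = 2.87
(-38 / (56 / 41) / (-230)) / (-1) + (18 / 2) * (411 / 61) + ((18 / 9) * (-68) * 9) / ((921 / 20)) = 4093056187 / 120601880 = 33.94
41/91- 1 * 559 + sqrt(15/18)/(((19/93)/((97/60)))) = -50828/91 + 3007 * sqrt(30)/2280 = -551.33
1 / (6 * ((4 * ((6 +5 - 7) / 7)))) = 7 / 96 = 0.07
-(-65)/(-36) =-1.81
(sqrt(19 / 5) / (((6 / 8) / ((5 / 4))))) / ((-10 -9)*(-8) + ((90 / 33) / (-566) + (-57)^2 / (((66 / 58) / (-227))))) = -3113*sqrt(95) / 6051431778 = -0.00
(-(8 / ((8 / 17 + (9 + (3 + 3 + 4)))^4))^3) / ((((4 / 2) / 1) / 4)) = -596605170923275264 / 1729561165382261200512043881361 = -0.00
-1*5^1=-5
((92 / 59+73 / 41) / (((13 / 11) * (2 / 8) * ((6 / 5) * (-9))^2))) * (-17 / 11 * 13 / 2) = -1144525 / 1175634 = -0.97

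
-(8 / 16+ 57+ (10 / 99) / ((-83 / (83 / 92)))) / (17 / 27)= -392775 / 4301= -91.32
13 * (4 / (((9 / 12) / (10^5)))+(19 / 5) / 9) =312000247 / 45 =6933338.82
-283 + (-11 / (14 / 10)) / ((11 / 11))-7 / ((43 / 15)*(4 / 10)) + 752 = 273933 / 602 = 455.04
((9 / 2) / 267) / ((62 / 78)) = 117 / 5518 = 0.02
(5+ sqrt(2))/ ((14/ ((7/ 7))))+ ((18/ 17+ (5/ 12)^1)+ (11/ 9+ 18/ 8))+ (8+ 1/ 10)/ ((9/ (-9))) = -14968/ 5355+ sqrt(2)/ 14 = -2.69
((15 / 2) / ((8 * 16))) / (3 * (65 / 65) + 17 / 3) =45 / 6656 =0.01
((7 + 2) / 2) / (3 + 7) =9 / 20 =0.45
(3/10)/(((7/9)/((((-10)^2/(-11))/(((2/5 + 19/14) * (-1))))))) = 900/451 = 2.00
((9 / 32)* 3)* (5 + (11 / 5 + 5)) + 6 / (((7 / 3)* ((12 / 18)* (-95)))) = 10.25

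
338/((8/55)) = 9295/4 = 2323.75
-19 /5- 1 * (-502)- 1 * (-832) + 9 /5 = 1332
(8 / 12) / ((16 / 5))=5 / 24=0.21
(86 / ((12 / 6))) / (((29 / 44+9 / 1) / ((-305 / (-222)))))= 57706 / 9435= 6.12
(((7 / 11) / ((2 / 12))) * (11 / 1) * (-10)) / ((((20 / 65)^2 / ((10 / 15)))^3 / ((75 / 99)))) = -111096.85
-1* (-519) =519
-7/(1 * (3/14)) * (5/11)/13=-490/429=-1.14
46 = 46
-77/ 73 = -1.05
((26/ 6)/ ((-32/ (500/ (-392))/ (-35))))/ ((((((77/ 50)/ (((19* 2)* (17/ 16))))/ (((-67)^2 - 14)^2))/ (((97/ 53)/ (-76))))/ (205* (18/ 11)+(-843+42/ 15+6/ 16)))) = -297716170174591796875/ 7722688512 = -38550845306.27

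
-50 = -50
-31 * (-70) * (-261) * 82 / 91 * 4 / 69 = -8846160 / 299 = -29585.82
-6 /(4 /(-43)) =129 /2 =64.50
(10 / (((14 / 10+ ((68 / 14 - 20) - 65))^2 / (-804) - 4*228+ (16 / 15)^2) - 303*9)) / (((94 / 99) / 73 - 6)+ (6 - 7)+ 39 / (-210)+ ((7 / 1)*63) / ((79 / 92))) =-295213753642500 / 54499633200741072929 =-0.00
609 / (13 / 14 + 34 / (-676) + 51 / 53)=38183691 / 115400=330.88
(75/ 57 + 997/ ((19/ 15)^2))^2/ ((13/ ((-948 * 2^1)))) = -95814435840000/ 1694173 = -56555284.40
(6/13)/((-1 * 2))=-3/13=-0.23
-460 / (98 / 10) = -2300 / 49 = -46.94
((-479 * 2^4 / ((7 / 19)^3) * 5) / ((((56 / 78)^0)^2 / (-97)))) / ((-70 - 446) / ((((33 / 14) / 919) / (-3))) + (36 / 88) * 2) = 56089390192 / 455426139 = 123.16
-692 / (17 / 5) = -3460 / 17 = -203.53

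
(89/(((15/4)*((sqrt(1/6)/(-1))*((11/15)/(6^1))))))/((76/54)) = -28836*sqrt(6)/209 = -337.96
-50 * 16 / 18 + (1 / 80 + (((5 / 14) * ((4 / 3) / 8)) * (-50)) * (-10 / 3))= -57979 / 1680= -34.51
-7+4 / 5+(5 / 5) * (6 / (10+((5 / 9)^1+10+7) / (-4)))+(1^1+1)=-1581 / 505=-3.13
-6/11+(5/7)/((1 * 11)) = -37/77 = -0.48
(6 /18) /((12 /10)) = 5 /18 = 0.28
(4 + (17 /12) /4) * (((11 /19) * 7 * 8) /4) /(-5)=-847 /120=-7.06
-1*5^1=-5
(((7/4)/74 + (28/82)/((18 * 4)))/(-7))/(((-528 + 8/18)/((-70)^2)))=542675/14405432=0.04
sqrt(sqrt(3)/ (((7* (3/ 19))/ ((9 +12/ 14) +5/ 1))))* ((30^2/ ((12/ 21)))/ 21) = 50* 3^(3/ 4)* sqrt(494)/ 7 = 361.89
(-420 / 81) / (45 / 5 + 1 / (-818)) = -114520 / 198747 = -0.58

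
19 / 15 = 1.27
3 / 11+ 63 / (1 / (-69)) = -47814 / 11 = -4346.73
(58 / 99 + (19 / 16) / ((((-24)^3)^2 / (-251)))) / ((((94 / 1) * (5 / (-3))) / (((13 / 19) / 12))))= -256162240529 / 1201410901278720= -0.00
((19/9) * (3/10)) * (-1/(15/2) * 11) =-209/225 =-0.93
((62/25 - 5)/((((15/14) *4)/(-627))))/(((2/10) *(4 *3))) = 30723/200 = 153.62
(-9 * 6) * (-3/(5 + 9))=81/7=11.57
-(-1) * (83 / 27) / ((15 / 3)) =83 / 135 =0.61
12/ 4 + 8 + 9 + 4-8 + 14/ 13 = 222/ 13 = 17.08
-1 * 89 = -89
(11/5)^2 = 121/25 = 4.84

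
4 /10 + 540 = 2702 /5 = 540.40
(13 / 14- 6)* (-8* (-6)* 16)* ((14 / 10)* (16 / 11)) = -436224 / 55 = -7931.35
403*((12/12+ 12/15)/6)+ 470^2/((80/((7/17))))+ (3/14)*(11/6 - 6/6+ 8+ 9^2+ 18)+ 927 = 2627511/1190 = 2207.99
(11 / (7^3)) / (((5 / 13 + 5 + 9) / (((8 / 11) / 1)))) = 104 / 64141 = 0.00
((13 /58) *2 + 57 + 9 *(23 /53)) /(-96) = -94301 /147552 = -0.64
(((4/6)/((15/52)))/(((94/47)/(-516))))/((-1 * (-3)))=-8944/45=-198.76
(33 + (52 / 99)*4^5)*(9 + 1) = 565150 / 99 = 5708.59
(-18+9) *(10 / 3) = -30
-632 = -632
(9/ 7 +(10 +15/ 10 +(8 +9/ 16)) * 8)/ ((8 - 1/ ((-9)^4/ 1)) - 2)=2972133/ 110222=26.96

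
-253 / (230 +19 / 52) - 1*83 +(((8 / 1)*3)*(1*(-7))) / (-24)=-83960 / 1089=-77.10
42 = 42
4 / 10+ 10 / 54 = 0.59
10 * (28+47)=750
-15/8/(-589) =0.00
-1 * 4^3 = -64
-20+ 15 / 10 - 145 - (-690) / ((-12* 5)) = -175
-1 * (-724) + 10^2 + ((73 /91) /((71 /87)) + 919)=11267874 /6461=1743.98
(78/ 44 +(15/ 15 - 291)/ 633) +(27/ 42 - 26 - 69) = -93.04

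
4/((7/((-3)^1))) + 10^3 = 6988/7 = 998.29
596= 596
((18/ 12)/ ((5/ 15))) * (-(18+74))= -414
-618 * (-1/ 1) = 618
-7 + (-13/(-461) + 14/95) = -298876/43795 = -6.82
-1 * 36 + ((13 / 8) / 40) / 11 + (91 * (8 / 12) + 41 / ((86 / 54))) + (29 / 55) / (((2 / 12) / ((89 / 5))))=106.73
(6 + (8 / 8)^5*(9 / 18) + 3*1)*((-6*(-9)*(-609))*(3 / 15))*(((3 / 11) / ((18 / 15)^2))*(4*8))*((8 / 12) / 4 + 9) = -3471300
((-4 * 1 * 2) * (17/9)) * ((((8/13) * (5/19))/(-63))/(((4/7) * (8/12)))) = 680/6669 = 0.10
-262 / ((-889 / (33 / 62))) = 0.16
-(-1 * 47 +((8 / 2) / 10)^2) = 1171 / 25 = 46.84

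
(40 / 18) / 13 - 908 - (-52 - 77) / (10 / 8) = -470708 / 585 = -804.63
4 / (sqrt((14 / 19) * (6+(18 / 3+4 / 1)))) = sqrt(266) / 14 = 1.16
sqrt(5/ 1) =sqrt(5) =2.24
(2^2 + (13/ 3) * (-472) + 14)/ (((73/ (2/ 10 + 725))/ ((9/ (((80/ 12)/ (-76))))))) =3771119772/ 1825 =2066367.00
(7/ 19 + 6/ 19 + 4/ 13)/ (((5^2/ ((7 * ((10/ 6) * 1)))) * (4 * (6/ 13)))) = 343/ 1368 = 0.25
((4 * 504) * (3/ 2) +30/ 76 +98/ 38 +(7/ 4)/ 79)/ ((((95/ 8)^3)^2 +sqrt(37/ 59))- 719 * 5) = 51590406118409591302717440/ 47731128055125739626089733743- 312228368479158272 * sqrt(2183)/ 47731128055125739626089733743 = 0.00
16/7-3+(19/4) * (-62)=-4133/14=-295.21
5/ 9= 0.56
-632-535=-1167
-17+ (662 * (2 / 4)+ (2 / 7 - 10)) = 2130 / 7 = 304.29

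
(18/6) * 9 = 27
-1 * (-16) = 16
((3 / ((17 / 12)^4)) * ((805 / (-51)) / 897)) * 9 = -0.12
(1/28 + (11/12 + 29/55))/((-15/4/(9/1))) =-6836/1925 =-3.55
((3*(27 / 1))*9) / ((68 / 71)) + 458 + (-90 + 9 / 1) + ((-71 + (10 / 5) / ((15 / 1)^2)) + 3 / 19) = 310272409 / 290700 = 1067.33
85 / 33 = 2.58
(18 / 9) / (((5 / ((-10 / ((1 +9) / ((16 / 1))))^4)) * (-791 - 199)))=-65536 / 2475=-26.48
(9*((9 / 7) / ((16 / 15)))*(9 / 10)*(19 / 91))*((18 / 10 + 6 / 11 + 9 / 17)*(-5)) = -498636 / 17017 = -29.30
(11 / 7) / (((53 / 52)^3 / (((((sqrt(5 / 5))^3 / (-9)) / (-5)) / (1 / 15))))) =1546688 / 3126417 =0.49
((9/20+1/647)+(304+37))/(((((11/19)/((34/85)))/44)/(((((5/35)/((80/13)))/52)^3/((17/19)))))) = 1595036263/1545280307200000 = 0.00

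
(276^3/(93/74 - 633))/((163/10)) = -5186062080/2540029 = -2041.73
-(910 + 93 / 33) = -912.82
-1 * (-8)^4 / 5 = -4096 / 5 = -819.20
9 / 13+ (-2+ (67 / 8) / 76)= -9465 / 7904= -1.20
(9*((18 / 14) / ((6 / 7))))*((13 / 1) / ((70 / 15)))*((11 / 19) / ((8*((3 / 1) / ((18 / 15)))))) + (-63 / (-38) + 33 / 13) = 731019 / 138320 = 5.28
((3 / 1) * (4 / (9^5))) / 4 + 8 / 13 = 157477 / 255879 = 0.62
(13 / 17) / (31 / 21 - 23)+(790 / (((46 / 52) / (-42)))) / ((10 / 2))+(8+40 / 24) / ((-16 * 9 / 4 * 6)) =-214776491593 / 28630584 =-7501.65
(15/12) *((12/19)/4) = 15/76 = 0.20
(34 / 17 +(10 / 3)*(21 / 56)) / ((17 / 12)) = 39 / 17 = 2.29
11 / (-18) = -11 / 18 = -0.61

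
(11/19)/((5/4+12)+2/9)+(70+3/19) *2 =140.36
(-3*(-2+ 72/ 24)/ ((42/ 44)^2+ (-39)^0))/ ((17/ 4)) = -5808/ 15725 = -0.37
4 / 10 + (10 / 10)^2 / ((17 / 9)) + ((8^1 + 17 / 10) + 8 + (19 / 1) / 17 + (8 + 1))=4887 / 170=28.75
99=99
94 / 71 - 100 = -7006 / 71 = -98.68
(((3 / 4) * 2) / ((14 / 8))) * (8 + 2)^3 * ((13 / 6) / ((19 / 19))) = 13000 / 7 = 1857.14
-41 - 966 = -1007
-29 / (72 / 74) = -1073 / 36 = -29.81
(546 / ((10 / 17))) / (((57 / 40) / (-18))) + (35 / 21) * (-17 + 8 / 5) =-669767 / 57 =-11750.30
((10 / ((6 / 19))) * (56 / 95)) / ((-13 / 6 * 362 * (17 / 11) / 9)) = -5544 / 40001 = -0.14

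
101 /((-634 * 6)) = -101 /3804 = -0.03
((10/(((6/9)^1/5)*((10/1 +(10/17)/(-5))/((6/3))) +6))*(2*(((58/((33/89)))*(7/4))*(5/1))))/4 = 38392375/37356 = 1027.74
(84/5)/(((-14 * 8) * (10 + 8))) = -1/120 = -0.01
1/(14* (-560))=-1/7840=-0.00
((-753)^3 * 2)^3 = -622651118812536963648451464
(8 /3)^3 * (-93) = -15872 /9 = -1763.56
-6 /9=-2 /3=-0.67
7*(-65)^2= 29575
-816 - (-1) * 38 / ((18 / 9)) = -797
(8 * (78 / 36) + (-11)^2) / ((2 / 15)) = 2075 / 2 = 1037.50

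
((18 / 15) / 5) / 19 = 6 / 475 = 0.01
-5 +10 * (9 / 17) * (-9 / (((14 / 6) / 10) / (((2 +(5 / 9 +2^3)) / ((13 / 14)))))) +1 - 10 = -516094 / 221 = -2335.27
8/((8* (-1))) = -1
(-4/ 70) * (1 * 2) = -4/ 35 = -0.11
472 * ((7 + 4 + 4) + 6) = 9912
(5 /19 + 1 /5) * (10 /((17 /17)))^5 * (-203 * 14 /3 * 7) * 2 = -35013440000 /57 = -614270877.19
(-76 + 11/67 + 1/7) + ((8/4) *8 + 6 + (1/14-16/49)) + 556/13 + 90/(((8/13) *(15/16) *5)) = 8544833/426790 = 20.02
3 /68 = 0.04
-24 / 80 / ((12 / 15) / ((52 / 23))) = -39 / 46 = -0.85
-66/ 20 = -33/ 10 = -3.30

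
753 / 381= 251 / 127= 1.98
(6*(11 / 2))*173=5709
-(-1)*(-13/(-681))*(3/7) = 13/1589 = 0.01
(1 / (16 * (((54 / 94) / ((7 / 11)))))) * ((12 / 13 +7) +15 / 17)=320117 / 525096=0.61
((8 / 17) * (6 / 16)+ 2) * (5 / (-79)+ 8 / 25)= 18759 / 33575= 0.56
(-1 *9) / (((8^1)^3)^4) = -9 / 68719476736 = -0.00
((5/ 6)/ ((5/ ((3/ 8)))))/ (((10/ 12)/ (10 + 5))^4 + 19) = 6561/ 1994545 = 0.00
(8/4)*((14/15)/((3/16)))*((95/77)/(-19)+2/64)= -166/495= -0.34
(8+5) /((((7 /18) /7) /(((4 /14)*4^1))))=1872 /7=267.43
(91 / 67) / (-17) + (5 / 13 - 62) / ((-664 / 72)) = 8112862 / 1228981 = 6.60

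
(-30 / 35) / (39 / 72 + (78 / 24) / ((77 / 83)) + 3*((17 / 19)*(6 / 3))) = -0.09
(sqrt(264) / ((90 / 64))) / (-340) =-16 * sqrt(66) / 3825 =-0.03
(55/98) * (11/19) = 605/1862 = 0.32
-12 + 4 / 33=-392 / 33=-11.88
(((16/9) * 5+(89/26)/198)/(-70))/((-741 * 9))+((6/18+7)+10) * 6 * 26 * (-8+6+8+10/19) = 17647.16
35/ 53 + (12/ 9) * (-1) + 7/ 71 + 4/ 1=38672/ 11289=3.43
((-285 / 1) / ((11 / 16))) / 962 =-0.43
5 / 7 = 0.71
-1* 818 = -818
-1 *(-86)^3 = 636056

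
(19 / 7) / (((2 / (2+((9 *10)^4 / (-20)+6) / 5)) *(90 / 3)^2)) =-15582299 / 15750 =-989.35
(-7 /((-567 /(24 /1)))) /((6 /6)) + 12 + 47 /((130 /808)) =534256 /1755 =304.42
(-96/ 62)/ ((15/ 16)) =-256/ 155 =-1.65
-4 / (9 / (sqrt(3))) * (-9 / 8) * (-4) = -2 * sqrt(3) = -3.46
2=2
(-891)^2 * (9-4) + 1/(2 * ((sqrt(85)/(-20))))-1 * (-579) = 3969984-2 * sqrt(85)/17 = 3969982.92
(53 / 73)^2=2809 / 5329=0.53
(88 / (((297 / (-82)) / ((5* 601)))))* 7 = -13798960 / 27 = -511072.59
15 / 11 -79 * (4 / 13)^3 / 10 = 136967 / 120835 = 1.13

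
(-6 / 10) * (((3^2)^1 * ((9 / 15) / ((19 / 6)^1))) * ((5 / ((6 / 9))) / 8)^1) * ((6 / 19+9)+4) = -184437 / 14440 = -12.77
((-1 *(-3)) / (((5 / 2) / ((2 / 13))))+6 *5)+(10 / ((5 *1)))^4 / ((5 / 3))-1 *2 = 2456 / 65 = 37.78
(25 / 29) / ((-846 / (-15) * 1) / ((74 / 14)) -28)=-4625 / 92974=-0.05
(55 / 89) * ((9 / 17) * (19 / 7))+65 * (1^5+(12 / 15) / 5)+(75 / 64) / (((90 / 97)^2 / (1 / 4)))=112191528731 / 1464099840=76.63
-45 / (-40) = 9 / 8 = 1.12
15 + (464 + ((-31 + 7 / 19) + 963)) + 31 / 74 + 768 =3064781 / 1406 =2179.79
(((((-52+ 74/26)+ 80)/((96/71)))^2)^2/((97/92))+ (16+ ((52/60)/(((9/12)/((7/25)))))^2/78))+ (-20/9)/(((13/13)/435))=255952.02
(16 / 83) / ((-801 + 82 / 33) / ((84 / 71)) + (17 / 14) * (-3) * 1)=-6336 / 22303511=-0.00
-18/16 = -9/8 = -1.12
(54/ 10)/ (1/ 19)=513/ 5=102.60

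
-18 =-18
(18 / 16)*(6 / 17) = 27 / 68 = 0.40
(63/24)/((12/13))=91/32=2.84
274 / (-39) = -274 / 39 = -7.03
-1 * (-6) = 6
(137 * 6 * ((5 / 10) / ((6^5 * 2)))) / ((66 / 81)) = 137 / 4224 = 0.03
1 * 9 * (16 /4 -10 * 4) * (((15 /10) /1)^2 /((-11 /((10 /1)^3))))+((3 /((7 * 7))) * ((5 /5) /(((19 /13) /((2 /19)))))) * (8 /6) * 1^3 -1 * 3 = 12894698407 /194579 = 66269.73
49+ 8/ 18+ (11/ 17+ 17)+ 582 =99311/ 153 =649.09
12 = 12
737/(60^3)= 737/216000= 0.00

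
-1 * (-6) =6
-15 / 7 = -2.14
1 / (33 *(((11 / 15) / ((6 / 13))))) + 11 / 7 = 17513 / 11011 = 1.59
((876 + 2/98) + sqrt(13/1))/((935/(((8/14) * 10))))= 8 * sqrt(13)/1309 + 20200/3773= 5.38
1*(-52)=-52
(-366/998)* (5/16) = -915/7984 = -0.11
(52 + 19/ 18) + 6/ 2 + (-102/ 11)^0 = 1027/ 18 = 57.06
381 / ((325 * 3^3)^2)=127 / 25666875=0.00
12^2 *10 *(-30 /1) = -43200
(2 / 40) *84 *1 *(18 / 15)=126 / 25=5.04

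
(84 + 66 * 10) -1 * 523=221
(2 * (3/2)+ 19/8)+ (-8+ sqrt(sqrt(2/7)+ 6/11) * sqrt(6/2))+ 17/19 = -263/152+ sqrt(2541 * sqrt(14)+ 9702)/77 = 0.07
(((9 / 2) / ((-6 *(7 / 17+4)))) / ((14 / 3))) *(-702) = 17901 / 700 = 25.57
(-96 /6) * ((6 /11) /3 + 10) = -1792 /11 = -162.91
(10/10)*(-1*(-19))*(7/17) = 133/17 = 7.82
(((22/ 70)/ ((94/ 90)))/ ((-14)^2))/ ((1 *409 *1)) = 99/ 26373956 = 0.00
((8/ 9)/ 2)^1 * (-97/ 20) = -2.16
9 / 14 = 0.64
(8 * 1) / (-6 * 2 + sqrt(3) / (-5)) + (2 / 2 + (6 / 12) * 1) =40 * sqrt(3) / 3597 + 1997 / 2398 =0.85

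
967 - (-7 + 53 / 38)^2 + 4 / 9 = 12164587 / 12996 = 936.03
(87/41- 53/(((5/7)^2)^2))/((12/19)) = -49048481/153750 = -319.01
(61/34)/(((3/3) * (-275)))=-0.01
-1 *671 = -671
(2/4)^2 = 1/4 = 0.25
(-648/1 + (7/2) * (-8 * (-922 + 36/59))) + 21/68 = 100906711/4012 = 25151.22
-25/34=-0.74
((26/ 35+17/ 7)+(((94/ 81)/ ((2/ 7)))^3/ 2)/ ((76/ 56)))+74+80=64270447684/ 353408265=181.86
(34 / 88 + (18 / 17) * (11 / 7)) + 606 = 3183751 / 5236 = 608.05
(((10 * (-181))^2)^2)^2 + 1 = 115193665782350064100000001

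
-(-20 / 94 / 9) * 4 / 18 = 20 / 3807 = 0.01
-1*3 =-3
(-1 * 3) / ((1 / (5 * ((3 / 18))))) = -5 / 2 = -2.50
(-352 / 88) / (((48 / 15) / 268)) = -335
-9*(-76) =684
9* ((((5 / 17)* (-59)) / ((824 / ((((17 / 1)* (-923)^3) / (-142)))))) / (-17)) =1049554.88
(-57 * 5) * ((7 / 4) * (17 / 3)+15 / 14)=-87685 / 28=-3131.61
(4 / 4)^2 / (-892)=-1 / 892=-0.00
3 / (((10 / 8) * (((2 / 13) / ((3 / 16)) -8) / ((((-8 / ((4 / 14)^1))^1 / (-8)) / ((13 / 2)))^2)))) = -63 / 650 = -0.10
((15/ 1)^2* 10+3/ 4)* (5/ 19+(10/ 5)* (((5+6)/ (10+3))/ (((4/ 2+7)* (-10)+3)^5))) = 972244767709037/ 1641466232172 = 592.30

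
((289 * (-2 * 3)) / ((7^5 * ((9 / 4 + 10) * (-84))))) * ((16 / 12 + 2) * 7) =0.00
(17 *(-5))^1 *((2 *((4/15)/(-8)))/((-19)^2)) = 17/1083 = 0.02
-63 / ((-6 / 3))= 63 / 2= 31.50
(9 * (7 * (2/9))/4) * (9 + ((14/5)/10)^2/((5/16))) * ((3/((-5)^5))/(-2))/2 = 607089/78125000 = 0.01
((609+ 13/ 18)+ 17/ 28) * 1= 153803/ 252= 610.33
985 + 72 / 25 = 24697 / 25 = 987.88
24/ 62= 0.39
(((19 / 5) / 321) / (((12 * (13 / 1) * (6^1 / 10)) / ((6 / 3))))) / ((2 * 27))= 19 / 4056156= 0.00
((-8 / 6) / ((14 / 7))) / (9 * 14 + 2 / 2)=-2 / 381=-0.01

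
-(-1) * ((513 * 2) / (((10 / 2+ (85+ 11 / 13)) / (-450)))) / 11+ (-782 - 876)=-27541178 / 12991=-2120.02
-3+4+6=7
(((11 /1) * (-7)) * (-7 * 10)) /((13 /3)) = 16170 /13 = 1243.85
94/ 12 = 47/ 6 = 7.83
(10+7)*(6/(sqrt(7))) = 102*sqrt(7)/7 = 38.55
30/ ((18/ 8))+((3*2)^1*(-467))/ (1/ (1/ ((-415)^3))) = 2858943406/ 214420125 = 13.33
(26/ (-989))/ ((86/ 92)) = -52/ 1849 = -0.03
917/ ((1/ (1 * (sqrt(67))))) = 917 * sqrt(67) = 7505.97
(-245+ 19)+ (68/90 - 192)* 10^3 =-1723234/9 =-191470.44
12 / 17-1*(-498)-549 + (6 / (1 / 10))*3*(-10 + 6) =-13095 / 17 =-770.29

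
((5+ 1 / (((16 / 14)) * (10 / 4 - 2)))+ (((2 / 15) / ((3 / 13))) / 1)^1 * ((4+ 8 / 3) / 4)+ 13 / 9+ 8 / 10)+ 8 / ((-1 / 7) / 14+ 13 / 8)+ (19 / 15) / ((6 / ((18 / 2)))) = 1915513 / 113940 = 16.81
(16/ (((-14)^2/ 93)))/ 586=186/ 14357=0.01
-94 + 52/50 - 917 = -25249/25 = -1009.96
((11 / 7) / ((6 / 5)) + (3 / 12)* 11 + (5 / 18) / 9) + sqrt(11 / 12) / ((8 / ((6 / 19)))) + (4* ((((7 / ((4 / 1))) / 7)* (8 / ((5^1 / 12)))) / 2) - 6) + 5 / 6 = sqrt(33) / 152 + 96659 / 11340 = 8.56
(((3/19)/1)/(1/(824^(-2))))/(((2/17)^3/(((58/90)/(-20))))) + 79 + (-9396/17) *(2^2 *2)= -2285718388342109/526342195200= -4342.65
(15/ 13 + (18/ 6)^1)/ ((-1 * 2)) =-27/ 13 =-2.08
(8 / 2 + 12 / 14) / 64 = 17 / 224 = 0.08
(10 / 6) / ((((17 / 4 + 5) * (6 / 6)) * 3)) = 20 / 333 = 0.06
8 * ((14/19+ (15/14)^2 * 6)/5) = 56788/4655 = 12.20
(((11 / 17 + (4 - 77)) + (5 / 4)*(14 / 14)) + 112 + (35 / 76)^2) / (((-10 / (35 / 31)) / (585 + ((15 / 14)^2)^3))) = -17826259954309965 / 6548441761792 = -2722.21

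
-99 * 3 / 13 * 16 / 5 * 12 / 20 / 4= -3564 / 325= -10.97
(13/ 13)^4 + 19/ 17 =36/ 17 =2.12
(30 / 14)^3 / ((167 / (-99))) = -334125 / 57281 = -5.83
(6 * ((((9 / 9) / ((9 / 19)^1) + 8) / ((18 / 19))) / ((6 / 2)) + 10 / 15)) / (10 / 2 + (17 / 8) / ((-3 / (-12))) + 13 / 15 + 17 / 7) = 143710 / 95229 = 1.51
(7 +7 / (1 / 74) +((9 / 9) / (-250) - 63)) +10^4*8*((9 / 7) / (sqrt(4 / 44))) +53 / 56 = 341601.49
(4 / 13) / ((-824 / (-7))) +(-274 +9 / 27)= -2198617 / 8034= -273.66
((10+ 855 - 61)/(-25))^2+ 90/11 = 7166826/6875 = 1042.45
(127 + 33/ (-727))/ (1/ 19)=1753624/ 727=2412.14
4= 4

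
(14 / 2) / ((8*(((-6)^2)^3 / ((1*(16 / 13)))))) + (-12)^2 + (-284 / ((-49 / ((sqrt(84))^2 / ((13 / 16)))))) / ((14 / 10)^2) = 449.72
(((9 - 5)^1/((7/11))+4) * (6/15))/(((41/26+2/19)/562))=13326144/9695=1374.54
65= 65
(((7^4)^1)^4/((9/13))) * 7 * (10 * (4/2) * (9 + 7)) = 967742938186781120/9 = 107526993131864568.89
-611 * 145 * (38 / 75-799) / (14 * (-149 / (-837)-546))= -296057433087 / 31979710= -9257.66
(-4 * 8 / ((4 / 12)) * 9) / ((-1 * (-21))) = -41.14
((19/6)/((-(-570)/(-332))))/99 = -83/4455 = -0.02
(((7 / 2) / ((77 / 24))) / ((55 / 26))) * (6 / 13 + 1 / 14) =1164 / 4235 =0.27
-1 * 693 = -693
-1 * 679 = -679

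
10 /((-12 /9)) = -15 /2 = -7.50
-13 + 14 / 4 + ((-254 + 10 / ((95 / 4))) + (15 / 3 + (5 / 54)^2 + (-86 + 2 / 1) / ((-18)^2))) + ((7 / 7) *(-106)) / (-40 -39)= -1124814281 / 4376916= -256.99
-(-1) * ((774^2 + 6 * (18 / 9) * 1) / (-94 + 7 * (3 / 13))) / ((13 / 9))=-5391792 / 1201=-4489.42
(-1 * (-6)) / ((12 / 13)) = 13 / 2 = 6.50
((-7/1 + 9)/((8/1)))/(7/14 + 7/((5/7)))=5/206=0.02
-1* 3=-3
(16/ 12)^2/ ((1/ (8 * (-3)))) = -128/ 3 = -42.67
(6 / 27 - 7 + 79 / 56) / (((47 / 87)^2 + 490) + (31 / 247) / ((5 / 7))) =-2809507675 / 256746052528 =-0.01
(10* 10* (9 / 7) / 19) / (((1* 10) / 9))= 810 / 133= 6.09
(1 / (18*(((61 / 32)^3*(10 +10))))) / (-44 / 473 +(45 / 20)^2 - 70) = -2818048 / 456991061445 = -0.00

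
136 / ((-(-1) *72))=17 / 9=1.89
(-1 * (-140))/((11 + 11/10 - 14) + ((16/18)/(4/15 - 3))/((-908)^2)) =-4436646900/60211649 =-73.68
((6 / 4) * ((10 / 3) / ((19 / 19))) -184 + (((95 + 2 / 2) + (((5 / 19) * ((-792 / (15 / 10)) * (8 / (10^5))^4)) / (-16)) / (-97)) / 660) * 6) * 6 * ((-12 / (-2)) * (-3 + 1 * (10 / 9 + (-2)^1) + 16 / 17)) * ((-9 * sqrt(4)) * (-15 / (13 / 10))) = 195193839814453125000036531 / 49719604492187500000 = 3925892.85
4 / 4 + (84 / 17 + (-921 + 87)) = -14077 / 17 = -828.06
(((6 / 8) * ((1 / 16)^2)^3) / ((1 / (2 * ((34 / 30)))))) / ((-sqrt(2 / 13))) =-17 * sqrt(26) / 335544320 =-0.00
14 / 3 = 4.67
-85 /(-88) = 85 /88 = 0.97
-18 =-18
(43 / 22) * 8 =172 / 11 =15.64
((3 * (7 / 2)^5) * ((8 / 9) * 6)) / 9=16807 / 18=933.72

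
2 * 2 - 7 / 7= 3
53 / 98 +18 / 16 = 653 / 392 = 1.67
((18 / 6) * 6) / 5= 18 / 5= 3.60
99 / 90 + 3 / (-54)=47 / 45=1.04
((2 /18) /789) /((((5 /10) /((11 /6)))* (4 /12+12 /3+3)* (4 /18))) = 1 /3156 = 0.00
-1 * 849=-849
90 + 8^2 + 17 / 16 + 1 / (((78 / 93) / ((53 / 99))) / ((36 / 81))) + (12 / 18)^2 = 28872367 / 185328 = 155.79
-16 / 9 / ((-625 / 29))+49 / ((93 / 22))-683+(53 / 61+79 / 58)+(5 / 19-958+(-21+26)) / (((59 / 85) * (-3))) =-146316716700743 / 691588338750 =-211.57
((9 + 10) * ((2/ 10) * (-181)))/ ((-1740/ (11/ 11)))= 3439/ 8700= 0.40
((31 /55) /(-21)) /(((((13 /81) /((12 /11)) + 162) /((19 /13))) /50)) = -1908360 /157764607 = -0.01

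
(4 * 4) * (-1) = -16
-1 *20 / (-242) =10 / 121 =0.08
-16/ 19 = -0.84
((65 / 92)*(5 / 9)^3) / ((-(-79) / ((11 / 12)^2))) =983125 / 762965568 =0.00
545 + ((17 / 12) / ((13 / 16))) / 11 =233873 / 429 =545.16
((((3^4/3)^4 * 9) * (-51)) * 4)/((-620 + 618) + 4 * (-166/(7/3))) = 200884698/59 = 3404825.39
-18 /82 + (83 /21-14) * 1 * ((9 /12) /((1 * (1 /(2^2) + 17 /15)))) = -5.67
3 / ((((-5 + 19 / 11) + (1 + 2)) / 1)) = -11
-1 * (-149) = 149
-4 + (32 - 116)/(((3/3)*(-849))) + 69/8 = 10695/2264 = 4.72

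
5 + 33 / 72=131 / 24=5.46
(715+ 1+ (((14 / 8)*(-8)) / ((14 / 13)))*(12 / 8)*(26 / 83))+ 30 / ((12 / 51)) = 837.39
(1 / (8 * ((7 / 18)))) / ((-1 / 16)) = -36 / 7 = -5.14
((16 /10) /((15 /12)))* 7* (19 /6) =2128 /75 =28.37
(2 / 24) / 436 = 1 / 5232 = 0.00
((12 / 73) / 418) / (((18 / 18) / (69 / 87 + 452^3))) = 16068101130 / 442453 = 36315.95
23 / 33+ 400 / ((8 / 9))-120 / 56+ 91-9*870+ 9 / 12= -6735679 / 924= -7289.70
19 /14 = 1.36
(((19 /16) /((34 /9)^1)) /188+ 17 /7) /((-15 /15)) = -2.43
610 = 610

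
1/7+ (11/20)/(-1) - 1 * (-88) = 12263/140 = 87.59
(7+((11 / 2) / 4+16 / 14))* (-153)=-81549 / 56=-1456.23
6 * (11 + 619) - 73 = 3707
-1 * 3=-3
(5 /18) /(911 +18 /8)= 10 /32877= 0.00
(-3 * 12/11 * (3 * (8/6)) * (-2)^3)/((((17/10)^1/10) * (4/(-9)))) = -1386.10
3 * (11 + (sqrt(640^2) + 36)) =2061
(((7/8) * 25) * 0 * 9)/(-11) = 0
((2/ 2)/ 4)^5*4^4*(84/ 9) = 7/ 3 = 2.33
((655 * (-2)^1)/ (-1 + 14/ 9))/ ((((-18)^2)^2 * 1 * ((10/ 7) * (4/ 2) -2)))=-917/ 34992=-0.03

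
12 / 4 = 3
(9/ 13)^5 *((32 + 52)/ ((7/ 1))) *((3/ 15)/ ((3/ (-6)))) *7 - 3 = -15489627/ 1856465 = -8.34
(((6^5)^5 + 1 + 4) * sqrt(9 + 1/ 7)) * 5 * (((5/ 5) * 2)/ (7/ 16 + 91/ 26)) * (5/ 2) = 90976921695775044419200 * sqrt(7)/ 441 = 545810226424529297114.58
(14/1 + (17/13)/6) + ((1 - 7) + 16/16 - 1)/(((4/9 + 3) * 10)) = 169789/12090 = 14.04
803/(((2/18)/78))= 563706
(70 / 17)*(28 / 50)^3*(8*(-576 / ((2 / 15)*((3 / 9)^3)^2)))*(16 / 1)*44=-136274958876672 / 10625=-12825878482.51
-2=-2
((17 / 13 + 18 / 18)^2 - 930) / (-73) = 156270 / 12337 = 12.67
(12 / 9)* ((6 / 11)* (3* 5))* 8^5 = 3932160 / 11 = 357469.09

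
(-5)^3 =-125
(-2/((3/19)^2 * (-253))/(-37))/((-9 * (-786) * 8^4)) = -361/1220561768448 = -0.00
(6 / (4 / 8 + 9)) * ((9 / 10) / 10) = 27 / 475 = 0.06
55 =55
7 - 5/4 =23/4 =5.75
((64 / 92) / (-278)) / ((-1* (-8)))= -1 / 3197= -0.00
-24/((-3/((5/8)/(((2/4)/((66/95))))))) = 132/19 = 6.95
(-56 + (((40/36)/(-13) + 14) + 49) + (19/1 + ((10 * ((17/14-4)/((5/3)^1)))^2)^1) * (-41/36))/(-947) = 636158/1809717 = 0.35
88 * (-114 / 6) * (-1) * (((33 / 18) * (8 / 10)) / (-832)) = -2299 / 780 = -2.95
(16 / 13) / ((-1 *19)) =-16 / 247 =-0.06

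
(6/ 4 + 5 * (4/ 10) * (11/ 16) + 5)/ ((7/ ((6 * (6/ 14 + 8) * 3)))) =4779/ 28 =170.68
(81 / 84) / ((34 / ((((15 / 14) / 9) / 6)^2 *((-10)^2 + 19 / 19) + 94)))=5971901 / 2239104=2.67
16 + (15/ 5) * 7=37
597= 597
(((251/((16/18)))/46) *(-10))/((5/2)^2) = -2259/230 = -9.82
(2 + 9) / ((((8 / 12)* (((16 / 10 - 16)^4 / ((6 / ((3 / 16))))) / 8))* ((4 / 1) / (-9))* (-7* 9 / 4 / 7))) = 6875 / 69984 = 0.10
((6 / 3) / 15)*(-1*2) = -4 / 15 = -0.27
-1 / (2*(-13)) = 1 / 26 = 0.04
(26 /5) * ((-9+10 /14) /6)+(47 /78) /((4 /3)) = -73481 /10920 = -6.73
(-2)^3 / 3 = -8 / 3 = -2.67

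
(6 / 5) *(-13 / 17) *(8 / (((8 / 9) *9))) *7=-546 / 85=-6.42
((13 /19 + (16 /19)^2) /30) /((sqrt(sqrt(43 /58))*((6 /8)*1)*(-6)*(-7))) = 0.00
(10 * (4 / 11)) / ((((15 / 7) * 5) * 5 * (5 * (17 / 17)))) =56 / 4125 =0.01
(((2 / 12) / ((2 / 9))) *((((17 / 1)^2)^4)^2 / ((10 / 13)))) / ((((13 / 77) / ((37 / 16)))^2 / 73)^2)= 51253026302003525904542790798114184947 / 5759303680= 8899170654950343911113711000.00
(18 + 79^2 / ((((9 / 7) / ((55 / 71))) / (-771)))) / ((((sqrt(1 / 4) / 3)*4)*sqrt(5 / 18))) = -1852535733*sqrt(10) / 710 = -8251031.50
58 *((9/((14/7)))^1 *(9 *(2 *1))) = 4698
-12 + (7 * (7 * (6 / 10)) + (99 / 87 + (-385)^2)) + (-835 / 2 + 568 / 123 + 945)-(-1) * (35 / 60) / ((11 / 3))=116750332991 / 784740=148775.81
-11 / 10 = -1.10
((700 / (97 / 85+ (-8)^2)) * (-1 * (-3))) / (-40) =-1275 / 1582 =-0.81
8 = 8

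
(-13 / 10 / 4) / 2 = -13 / 80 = -0.16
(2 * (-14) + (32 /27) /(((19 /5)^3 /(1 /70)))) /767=-36297428 /994301217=-0.04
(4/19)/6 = 2/57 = 0.04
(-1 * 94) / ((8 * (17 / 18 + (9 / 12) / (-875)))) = -370125 / 29723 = -12.45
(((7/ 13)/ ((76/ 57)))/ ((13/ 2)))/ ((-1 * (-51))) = 7/ 5746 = 0.00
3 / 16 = 0.19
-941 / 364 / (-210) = 941 / 76440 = 0.01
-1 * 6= -6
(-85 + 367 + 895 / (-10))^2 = 148225 / 4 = 37056.25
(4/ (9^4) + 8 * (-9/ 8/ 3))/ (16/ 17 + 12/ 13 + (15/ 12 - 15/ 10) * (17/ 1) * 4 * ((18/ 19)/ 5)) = 2.21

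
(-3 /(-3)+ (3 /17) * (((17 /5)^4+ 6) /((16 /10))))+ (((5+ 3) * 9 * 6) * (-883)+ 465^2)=-2808648187 /17000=-165214.60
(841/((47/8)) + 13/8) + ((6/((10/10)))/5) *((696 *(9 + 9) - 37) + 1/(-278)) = 3954808941/261320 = 15133.97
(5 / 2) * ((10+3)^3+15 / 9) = 16490 / 3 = 5496.67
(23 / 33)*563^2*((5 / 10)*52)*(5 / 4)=473868655 / 66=7179828.11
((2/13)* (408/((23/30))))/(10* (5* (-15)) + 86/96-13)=-1175040/10937719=-0.11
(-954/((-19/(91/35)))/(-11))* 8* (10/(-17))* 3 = 595296/3553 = 167.55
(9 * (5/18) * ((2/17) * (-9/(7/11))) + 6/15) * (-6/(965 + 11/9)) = 0.02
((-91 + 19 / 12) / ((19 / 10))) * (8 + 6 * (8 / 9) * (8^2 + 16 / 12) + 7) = -17548915 / 1026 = -17104.21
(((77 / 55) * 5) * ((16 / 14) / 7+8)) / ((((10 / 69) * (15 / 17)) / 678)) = 2120784 / 7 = 302969.14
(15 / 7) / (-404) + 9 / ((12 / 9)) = 9537 / 1414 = 6.74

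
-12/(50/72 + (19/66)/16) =-38016/2257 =-16.84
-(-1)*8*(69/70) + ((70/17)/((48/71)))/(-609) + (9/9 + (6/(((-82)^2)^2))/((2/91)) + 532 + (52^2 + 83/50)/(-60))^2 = 236158954150999020778048406651/992015170765076556000000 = 238059.82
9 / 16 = 0.56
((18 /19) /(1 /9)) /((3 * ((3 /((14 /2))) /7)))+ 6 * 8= 1794 /19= 94.42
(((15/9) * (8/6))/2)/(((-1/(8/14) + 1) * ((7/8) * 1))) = -320/189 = -1.69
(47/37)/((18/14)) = 329/333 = 0.99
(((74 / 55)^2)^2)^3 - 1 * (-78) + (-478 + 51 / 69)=-6416011915497528743356927 / 17623010904439208984375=-364.07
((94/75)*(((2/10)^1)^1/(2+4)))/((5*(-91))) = -47/511875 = -0.00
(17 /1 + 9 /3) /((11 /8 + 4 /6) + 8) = 480 /241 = 1.99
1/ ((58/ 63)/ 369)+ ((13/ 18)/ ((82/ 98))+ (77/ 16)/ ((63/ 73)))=23242565/ 57072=407.25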